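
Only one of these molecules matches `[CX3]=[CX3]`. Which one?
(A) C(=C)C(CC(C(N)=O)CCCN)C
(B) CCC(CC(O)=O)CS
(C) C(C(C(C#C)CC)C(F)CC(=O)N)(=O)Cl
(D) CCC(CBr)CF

[CX3]=[CX3] describes a non-aromatic C=C double bond between two sp2 carbons (an alkene).
(A) contains a vinyl group (-CH=CH2), which satisfies every atom and bond constraint.
(B) has an ethyl group (-CH2CH3) but its C-C bond is a single bond between CX4 carbons, not CX3=CX3.
(C) has an ethynyl group (-C#CH) but the C-C bond is a triple bond, not a double bond.
(D) has an ethyl group (-CH2CH3) but its C-C bond is a single bond between CX4 carbons, not CX3=CX3.
So the answer is (A).

A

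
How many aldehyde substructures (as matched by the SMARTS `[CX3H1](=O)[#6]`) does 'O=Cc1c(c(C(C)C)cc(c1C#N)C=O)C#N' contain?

2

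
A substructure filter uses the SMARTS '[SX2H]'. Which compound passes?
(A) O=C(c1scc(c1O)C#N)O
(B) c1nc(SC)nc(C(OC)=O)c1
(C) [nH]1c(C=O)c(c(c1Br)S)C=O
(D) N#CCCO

C

[SX2H] describes an aliphatic sulfur with two connections, one being H (a thiol).
(A) has a hydroxyl group (-OH) but it is an -OH, not an -SH.
(B) has a methylthio ether (-SCH3) but the sulfur has H0 (bonded to two carbons), not H1.
(C) contains a thiol (-SH), which satisfies every atom and bond constraint.
(D) has a hydroxyl group (-OH) but it is an -OH, not an -SH.
So the answer is (C).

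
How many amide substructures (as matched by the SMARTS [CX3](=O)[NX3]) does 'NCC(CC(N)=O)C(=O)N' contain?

2

[CX3](=O)[NX3] is the SMARTS for an amide: a carbonyl carbon bonded to a trivalent nitrogen.
The molecule carries 2 separate instances of a primary amide (-C(=O)NH2) meeting every constraint; each maps to a distinct set of atoms, giving 2 matches.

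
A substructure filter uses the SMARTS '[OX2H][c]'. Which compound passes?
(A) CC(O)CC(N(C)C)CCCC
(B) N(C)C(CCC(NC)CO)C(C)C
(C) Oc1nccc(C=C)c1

C

[OX2H][c] describes a hydroxyl oxygen attached to an aromatic carbon (a phenol).
(A) has a hydroxyl group (-OH) but the -OH is on an aliphatic carbon, not an aromatic c.
(B) has a hydroxyl group (-OH) but the -OH is on an aliphatic carbon, not an aromatic c.
(C) contains a hydroxyl group (-OH), which satisfies every atom and bond constraint.
So the answer is (C).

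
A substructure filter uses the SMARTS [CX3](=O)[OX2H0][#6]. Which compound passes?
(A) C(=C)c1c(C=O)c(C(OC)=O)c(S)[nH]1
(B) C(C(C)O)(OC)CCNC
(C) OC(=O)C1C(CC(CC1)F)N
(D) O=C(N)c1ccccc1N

[CX3](=O)[OX2H0][#6] describes a carbonyl carbon bonded to an oxygen that is itself bonded to carbon (no H on that O) (an ester).
(A) contains a methyl-ester group (-C(=O)OCH3), which satisfies every atom and bond constraint.
(B) has a methoxy ether (-OCH3) but the ether oxygen is not adjacent to a C=O carbon.
(C) has a carboxylic acid group (-C(=O)OH) but the singly-bonded O carries H (OX2H1, not H0).
(D) has a primary amide (-C(=O)NH2) but the carbonyl is bonded to N, not to an O-C linkage.
So the answer is (A).

A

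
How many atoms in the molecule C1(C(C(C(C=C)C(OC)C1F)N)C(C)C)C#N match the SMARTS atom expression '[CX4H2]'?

0

The query [CX4H2] means: sp3 carbon (X4) with exactly two hydrogens.
Check the 17 heavy atoms by environment: 7× C (H1, X4) → no; 1× C (H0, X2) → no; 1× N (H0, X1) → no; 3× C (H3, X4) → no; 1× C (H1, X3) → no; 1× C (H2, X3) → no; 1× N (H2, X3) → no; 1× O (H0, X2) → no; 1× F (H0, X1) → no.
No environment satisfies the query, so 0 matching atoms.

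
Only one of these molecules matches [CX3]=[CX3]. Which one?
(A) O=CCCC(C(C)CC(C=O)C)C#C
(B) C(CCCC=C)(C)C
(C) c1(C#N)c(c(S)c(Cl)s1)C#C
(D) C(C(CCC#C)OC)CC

[CX3]=[CX3] describes a non-aromatic C=C double bond between two sp2 carbons (an alkene).
(A) has an ethynyl group (-C#CH) but the C-C bond is a triple bond, not a double bond.
(B) contains a vinyl group (-CH=CH2), which satisfies every atom and bond constraint.
(C) has an ethynyl group (-C#CH) but the C-C bond is a triple bond, not a double bond.
(D) has an ethynyl group (-C#CH) but the C-C bond is a triple bond, not a double bond.
So the answer is (B).

B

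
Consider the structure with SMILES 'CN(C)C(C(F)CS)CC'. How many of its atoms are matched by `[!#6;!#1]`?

The query [!#6;!#1] means: not carbon and not hydrogen — any heteroatom.
Check the 10 heavy atoms by environment: 7× C → no; 1× N → match; 1× F → match; 1× S → match.
Summing the matching environments: 1 + 1 + 1 = 3 matching atoms.

3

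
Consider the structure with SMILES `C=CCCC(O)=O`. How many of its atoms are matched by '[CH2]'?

3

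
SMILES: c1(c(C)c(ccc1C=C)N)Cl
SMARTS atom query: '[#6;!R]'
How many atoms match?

3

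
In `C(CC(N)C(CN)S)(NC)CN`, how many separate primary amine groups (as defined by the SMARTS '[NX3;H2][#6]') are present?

3

[NX3;H2][#6] is the SMARTS for a primary amine: a trivalent nitrogen with two H attached to carbon.
The molecule carries 3 separate instances of a primary amino group (-NH2) meeting every constraint; each maps to a distinct set of atoms, giving 3 matches.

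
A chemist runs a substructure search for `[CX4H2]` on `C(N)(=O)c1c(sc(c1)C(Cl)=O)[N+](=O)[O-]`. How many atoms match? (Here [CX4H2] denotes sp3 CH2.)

0

Check the 14 heavy atoms by environment: 1× s (aromatic, H0, X2) → no; 3× c (aromatic, H0, X3) → no; 1× c (aromatic, H1, X3) → no; 1× N (charge +1, H0, X3) → no; 1× O (charge -1, H0, X1) → no; 3× O (H0, X1) → no; 2× C (H0, X3) → no; 1× N (H2, X3) → no; 1× Cl (H0, X1) → no.
No environment satisfies the query, so 0 matching atoms.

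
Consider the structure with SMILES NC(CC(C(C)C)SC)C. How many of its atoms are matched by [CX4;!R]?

Check the 10 heavy atoms by environment: 8× C (X4, acyclic) → match; 1× S (X2, acyclic) → no; 1× N (X3, acyclic) → no.
That gives 8 matching atoms.

8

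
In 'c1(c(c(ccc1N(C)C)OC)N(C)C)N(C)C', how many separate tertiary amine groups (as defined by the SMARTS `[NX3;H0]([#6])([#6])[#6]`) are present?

3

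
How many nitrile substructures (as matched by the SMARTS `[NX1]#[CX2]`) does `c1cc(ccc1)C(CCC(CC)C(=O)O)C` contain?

[NX1]#[CX2] is the SMARTS for a nitrile: a nitrogen triple-bonded to a two-connected carbon.
No fragment in the molecule satisfies every constraint, giving 0 matches.

0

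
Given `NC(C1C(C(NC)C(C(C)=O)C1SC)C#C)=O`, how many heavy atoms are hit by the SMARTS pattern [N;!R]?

2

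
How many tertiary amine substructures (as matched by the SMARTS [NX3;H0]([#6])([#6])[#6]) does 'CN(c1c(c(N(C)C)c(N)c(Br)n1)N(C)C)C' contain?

3

[NX3;H0]([#6])([#6])[#6] is the SMARTS for a tertiary amine: a trivalent nitrogen with no H, bonded to three carbons.
The molecule carries 3 separate instances of a dimethylamino group (-N(CH3)2) meeting every constraint; each maps to a distinct set of atoms, giving 3 matches.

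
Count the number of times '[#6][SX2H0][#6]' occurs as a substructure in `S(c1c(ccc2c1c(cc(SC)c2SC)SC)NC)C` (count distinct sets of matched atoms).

4

[#6][SX2H0][#6] is the SMARTS for a thioether: an aliphatic sulfur bridging two carbons with no H on the sulfur.
The molecule carries 4 separate instances of a methylthio ether (-SCH3) meeting every constraint; each maps to a distinct set of atoms, giving 4 matches.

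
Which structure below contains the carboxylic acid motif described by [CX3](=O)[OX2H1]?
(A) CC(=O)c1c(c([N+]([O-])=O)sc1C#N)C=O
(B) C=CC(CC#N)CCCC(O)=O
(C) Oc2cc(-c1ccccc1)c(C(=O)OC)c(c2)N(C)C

B

[CX3](=O)[OX2H1] describes an sp2 carbon double-bonded to O and single-bonded to an -OH oxygen (a carboxylic acid).
(A) has an aldehyde (-CHO) but there is no singly-bonded oxygen on the carbonyl carbon.
(B) contains a carboxylic acid group (-C(=O)OH), which satisfies every atom and bond constraint.
(C) has a methyl-ester group (-C(=O)OCH3) but the singly-bonded O has no H (OX2H0, not OX2H1).
So the answer is (B).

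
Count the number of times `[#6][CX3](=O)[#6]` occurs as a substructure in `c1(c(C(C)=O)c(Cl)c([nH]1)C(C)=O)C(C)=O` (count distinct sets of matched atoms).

3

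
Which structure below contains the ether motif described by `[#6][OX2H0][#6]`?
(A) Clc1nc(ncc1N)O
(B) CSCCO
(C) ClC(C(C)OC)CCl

C

[#6][OX2H0][#6] describes an aliphatic oxygen bridging two carbons with no H on the oxygen (an ether).
(A) has a hydroxyl group (-OH) but the oxygen has H1, not H0 bridging two carbons.
(B) has a hydroxyl group (-OH) but the oxygen has H1, not H0 bridging two carbons.
(C) contains a methoxy ether (-OCH3), which satisfies every atom and bond constraint.
So the answer is (C).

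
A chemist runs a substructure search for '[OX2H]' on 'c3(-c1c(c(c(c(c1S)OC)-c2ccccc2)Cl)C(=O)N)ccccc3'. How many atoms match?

0

The query [OX2H] means: aliphatic oxygen with two connections, one of which is H — an -OH oxygen.
Check the 25 heavy atoms by environment: 8× c (aromatic, H0, X3) → no; 10× c (aromatic, H1, X3) → no; 1× O (H0, X2) → no; 1× C (H3, X4) → no; 1× S (H1, X2) → no; 1× C (H0, X3) → no; 1× O (H0, X1) → no; 1× N (H2, X3) → no; 1× Cl (H0, X1) → no.
No environment satisfies the query, so 0 matching atoms.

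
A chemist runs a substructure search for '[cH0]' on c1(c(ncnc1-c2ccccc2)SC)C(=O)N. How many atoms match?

4

The query [cH0] means: aromatic carbon with no attached hydrogen (substituted or ring-fusion).
Check the 17 heavy atoms by environment: 2× n (aromatic, H0) → no; 6× c (aromatic, H1) → no; 4× c (aromatic, H0) → match; 1× C (H0) → no; 1× O (H0) → no; 1× N (H2) → no; 1× S (H0) → no; 1× C (H3) → no.
That gives 4 matching atoms.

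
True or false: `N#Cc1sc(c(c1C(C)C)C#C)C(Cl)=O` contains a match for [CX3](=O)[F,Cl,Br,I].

The pattern [CX3](=O)[F,Cl,Br,I] describes a carbonyl carbon bonded to a halogen — an acyl halide.
The molecule carries an acyl chloride (-C(=O)Cl), whose atoms satisfy every constraint of the query, so the pattern matches.

True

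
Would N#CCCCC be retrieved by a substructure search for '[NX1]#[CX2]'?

Yes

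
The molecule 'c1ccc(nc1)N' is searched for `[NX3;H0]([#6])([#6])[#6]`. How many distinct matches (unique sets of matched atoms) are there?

[NX3;H0]([#6])([#6])[#6] is the SMARTS for a tertiary amine: a trivalent nitrogen with no H, bonded to three carbons.
The molecule has a primary amino group (-NH2), but the nitrogen has H2, not H0 with three carbons; nothing else fits, so there are 0 matches.

0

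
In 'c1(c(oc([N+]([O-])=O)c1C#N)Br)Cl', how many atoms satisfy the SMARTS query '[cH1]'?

Check the 12 heavy atoms by environment: 1× o (aromatic, H0) → no; 4× c (aromatic, H0) → no; 1× C (H0) → no; 1× N (H0) → no; 1× N (charge +1, H0) → no; 1× O (charge -1, H0) → no; 1× O (H0) → no; 1× Cl (H0) → no; 1× Br (H0) → no.
No environment satisfies the query, so 0 matching atoms.

0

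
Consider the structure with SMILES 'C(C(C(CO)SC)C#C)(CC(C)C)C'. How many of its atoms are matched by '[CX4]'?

The query [CX4] means: C with X4: aliphatic carbon with exactly 4 total connections (bonds + H).
Check the 14 heavy atoms by environment: 10× C (X4) → match; 1× S (X2) → no; 2× C (X2) → no; 1× O (X2) → no.
That gives 10 matching atoms.

10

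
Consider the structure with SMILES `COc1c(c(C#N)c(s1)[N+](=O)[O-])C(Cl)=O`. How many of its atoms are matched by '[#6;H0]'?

6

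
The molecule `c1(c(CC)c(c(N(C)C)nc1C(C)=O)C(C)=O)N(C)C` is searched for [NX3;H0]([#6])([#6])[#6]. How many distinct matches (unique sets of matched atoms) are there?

2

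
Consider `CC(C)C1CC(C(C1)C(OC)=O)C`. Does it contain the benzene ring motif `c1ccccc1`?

No

The pattern c1ccccc1 describes six aromatic carbons in a ring — a benzene ring.
The closest candidate here is a methyl group (-CH3), but no six-membered all-carbon aromatic ring is present. No other fragment satisfies the full query, so there is no match.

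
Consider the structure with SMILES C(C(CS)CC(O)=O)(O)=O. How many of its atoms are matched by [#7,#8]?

4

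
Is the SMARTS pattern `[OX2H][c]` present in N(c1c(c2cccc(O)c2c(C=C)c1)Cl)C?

Yes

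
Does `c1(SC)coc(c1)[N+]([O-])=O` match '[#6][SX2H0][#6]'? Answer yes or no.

Yes

The pattern [#6][SX2H0][#6] describes an aliphatic sulfur bridging two carbons with no H on the sulfur — a thioether.
The molecule carries a methylthio ether (-SCH3), whose atoms satisfy every constraint of the query, so the pattern matches.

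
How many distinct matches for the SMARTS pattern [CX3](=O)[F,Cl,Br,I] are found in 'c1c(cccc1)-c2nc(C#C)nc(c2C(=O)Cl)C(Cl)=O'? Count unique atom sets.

2

[CX3](=O)[F,Cl,Br,I] is the SMARTS for an acyl halide: a carbonyl carbon bonded to a halogen.
The molecule carries 2 separate instances of an acyl chloride (-C(=O)Cl) meeting every constraint; each maps to a distinct set of atoms, giving 2 matches.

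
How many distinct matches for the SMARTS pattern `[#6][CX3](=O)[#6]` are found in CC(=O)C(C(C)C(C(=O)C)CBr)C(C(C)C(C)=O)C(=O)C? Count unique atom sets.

4

[#6][CX3](=O)[#6] is the SMARTS for a ketone: a carbonyl carbon (no H) flanked by two carbons.
The molecule carries 4 separate instances of an acetyl/ketone group (-C(=O)CH3) meeting every constraint; each maps to a distinct set of atoms, giving 4 matches.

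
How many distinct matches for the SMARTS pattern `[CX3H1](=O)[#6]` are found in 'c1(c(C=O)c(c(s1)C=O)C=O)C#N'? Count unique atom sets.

[CX3H1](=O)[#6] is the SMARTS for an aldehyde: an sp2 carbon with one H, double-bonded to O and single-bonded to carbon.
The molecule carries 3 separate instances of an aldehyde (-CHO) meeting every constraint; each maps to a distinct set of atoms, giving 3 matches.

3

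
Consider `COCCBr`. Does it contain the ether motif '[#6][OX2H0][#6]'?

The pattern [#6][OX2H0][#6] describes an aliphatic oxygen bridging two carbons with no H on the oxygen — an ether.
The molecule carries a methoxy ether (-OCH3), whose atoms satisfy every constraint of the query, so the pattern matches.

Yes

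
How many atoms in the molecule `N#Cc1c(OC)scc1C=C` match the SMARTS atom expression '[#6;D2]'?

3

Check the 11 heavy atoms by environment: 1× s (aromatic, D2) → no; 3× c (aromatic, D3) → no; 1× c (aromatic, D2) → match; 2× C (D2) → match; 2× C (D1) → no; 1× O (D2) → no; 1× N (D1) → no.
Summing the matching environments: 1 + 2 = 3 matching atoms.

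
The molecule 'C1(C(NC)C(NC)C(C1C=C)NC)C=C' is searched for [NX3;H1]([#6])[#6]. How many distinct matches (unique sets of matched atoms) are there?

3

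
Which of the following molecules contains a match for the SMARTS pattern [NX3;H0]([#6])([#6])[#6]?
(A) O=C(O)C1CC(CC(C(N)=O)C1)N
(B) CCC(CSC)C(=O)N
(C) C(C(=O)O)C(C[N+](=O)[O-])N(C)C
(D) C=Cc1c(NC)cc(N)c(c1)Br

[NX3;H0]([#6])([#6])[#6] describes a trivalent nitrogen with no H, bonded to three carbons (a tertiary amine).
(A) has a primary amino group (-NH2) but the nitrogen has H2, not H0 with three carbons.
(B) has a primary amide (-C(=O)NH2) but the amide nitrogen has H2 and only one carbon neighbour.
(C) contains a dimethylamino group (-N(CH3)2), which satisfies every atom and bond constraint.
(D) has an N-methylamino group (-NHCH3) but the nitrogen still has one H (H1), not H0.
So the answer is (C).

C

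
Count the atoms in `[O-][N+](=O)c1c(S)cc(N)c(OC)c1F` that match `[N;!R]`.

2

The query [N;!R] means: aliphatic nitrogen not in a ring.
Check the 14 heavy atoms by environment: 6× c (aromatic, in 6-ring) → no; 1× S (acyclic) → no; 2× O (acyclic) → no; 1× C (acyclic) → no; 1× N (acyclic) → match; 1× F (acyclic) → no; 1× N (charge +1, acyclic) → match; 1× O (charge -1, acyclic) → no.
Summing the matching environments: 1 + 1 = 2 matching atoms.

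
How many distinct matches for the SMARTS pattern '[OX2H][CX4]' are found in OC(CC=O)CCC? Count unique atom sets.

1

[OX2H][CX4] is the SMARTS for an aliphatic alcohol: a hydroxyl oxygen bound to an sp3 (X4) carbon.
Exactly one fragment in the molecule meets all constraints, giving 1 match.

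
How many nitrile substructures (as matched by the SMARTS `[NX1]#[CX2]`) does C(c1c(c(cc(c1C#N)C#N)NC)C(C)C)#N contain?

3

[NX1]#[CX2] is the SMARTS for a nitrile: a nitrogen triple-bonded to a two-connected carbon.
The molecule carries 3 separate instances of a nitrile (-C#N) meeting every constraint; each maps to a distinct set of atoms, giving 3 matches.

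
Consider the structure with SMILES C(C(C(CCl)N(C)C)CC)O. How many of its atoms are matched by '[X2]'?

The query [X2] means: any atom with exactly two total connections (bonds + H).
Check the 11 heavy atoms by environment: 8× C (X4) → no; 1× O (X2) → match; 1× Cl (X1) → no; 1× N (X3) → no.
That gives 1 matching atom.

1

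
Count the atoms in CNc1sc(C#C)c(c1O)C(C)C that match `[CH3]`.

3

The query [CH3] means: aliphatic carbon with exactly three hydrogens.
Check the 13 heavy atoms by environment: 1× s (aromatic, H0) → no; 4× c (aromatic, H0) → no; 1× N (H1) → no; 3× C (H3) → match; 1× O (H1) → no; 2× C (H1) → no; 1× C (H0) → no.
That gives 3 matching atoms.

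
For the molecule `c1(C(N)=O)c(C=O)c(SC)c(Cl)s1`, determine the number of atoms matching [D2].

The query [D2] means: atom with exactly two heavy-atom neighbours.
Check the 13 heavy atoms by environment: 1× s (aromatic, D2) → match; 4× c (aromatic, D3) → no; 1× Cl (D1) → no; 1× C (D3) → no; 2× O (D1) → no; 1× N (D1) → no; 1× S (D2) → match; 1× C (D1) → no; 1× C (D2) → match.
Summing the matching environments: 1 + 1 + 1 = 3 matching atoms.

3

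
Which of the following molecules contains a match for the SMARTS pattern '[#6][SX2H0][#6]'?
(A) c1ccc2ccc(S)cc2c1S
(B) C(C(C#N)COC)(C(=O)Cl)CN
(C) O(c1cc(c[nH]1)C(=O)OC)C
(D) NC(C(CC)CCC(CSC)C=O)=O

D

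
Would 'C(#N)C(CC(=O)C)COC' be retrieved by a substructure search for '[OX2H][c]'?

No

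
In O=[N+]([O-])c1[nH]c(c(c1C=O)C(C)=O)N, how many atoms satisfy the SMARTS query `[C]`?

3

Check the 14 heavy atoms by environment: 1× n (aromatic) → no; 4× c (aromatic) → no; 1× N → no; 1× N (charge +1) → no; 1× O (charge -1) → no; 3× O → no; 3× C → match.
That gives 3 matching atoms.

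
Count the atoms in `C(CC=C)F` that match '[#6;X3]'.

2

The query [#6;X3] means: any carbon (aromatic or not) with three total connections.
Check the 5 heavy atoms by environment: 2× C (X4) → no; 2× C (X3) → match; 1× F (X1) → no.
That gives 2 matching atoms.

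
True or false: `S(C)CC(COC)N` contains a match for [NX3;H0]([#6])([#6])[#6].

The pattern [NX3;H0]([#6])([#6])[#6] describes a trivalent nitrogen with no H, bonded to three carbons — a tertiary amine.
The closest candidate here is a primary amino group (-NH2), but the nitrogen has H2, not H0 with three carbons. No other fragment satisfies the full query, so there is no match.

False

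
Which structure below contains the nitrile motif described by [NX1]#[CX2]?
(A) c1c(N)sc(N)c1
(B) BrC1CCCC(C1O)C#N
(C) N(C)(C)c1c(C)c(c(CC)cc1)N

B

[NX1]#[CX2] describes a nitrogen triple-bonded to a two-connected carbon (a nitrile).
(A) has a primary amino group (-NH2) but the nitrogen is NX3 (three connections), not NX1 triple-bonded.
(B) contains a nitrile (-C#N), which satisfies every atom and bond constraint.
(C) has a primary amino group (-NH2) but the nitrogen is NX3 (three connections), not NX1 triple-bonded.
So the answer is (B).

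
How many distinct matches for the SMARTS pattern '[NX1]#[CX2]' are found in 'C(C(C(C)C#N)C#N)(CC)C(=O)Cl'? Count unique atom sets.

[NX1]#[CX2] is the SMARTS for a nitrile: a nitrogen triple-bonded to a two-connected carbon.
The molecule carries 2 separate instances of a nitrile (-C#N) meeting every constraint; each maps to a distinct set of atoms, giving 2 matches.

2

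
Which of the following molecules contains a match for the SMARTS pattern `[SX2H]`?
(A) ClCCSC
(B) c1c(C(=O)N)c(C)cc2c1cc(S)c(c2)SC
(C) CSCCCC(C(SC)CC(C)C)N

B

[SX2H] describes an aliphatic sulfur with two connections, one being H (a thiol).
(A) has a methylthio ether (-SCH3) but the sulfur has H0 (bonded to two carbons), not H1.
(B) contains a thiol (-SH), which satisfies every atom and bond constraint.
(C) has a methylthio ether (-SCH3) but the sulfur has H0 (bonded to two carbons), not H1.
So the answer is (B).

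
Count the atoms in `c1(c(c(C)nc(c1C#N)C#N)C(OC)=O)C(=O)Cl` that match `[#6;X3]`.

The query [#6;X3] means: any carbon (aromatic or not) with three total connections.
Check the 18 heavy atoms by environment: 1× n (aromatic, X2) → no; 5× c (aromatic, X3) → match; 2× C (X2) → no; 2× N (X1) → no; 2× C (X4) → no; 2× C (X3) → match; 2× O (X1) → no; 1× Cl (X1) → no; 1× O (X2) → no.
Summing the matching environments: 5 + 2 = 7 matching atoms.

7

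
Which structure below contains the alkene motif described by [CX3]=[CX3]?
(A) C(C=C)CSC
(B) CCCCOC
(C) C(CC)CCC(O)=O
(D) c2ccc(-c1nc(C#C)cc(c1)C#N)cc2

[CX3]=[CX3] describes a non-aromatic C=C double bond between two sp2 carbons (an alkene).
(A) contains a vinyl group (-CH=CH2), which satisfies every atom and bond constraint.
(B) has an ethyl group (-CH2CH3) but its C-C bond is a single bond between CX4 carbons, not CX3=CX3.
(C) has an ethyl group (-CH2CH3) but its C-C bond is a single bond between CX4 carbons, not CX3=CX3.
(D) has an ethynyl group (-C#CH) but the C-C bond is a triple bond, not a double bond.
So the answer is (A).

A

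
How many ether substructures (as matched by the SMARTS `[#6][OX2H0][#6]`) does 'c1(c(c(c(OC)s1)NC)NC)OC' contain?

[#6][OX2H0][#6] is the SMARTS for an ether: an aliphatic oxygen bridging two carbons with no H on the oxygen.
The molecule carries 2 separate instances of a methoxy ether (-OCH3) meeting every constraint; each maps to a distinct set of atoms, giving 2 matches.

2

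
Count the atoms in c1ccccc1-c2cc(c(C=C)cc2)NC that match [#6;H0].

The query [#6;H0] means: any carbon with no attached hydrogen.
Check the 16 heavy atoms by environment: 4× c (aromatic, H0) → match; 8× c (aromatic, H1) → no; 1× N (H1) → no; 1× C (H3) → no; 1× C (H1) → no; 1× C (H2) → no.
That gives 4 matching atoms.

4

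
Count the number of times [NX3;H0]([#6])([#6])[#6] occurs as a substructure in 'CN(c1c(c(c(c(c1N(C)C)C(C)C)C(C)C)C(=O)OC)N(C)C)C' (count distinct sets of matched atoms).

3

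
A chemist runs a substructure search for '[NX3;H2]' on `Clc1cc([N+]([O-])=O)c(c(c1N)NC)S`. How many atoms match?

1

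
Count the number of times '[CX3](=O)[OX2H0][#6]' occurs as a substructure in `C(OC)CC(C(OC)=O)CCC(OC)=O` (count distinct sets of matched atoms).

2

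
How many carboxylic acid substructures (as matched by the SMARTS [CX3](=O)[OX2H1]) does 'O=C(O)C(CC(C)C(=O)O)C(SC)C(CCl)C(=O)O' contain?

3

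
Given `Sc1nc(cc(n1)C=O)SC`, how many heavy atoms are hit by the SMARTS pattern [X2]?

4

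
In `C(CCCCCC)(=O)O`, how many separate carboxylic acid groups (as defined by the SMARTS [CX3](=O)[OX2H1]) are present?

[CX3](=O)[OX2H1] is the SMARTS for a carboxylic acid: an sp2 carbon double-bonded to O and single-bonded to an -OH oxygen.
Exactly one fragment in the molecule meets all constraints, giving 1 match.

1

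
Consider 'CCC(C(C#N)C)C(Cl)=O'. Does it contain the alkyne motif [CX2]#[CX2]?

No

The pattern [CX2]#[CX2] describes a carbon-carbon triple bond — an alkyne.
The closest candidate here is a nitrile (-C#N), but the triple bond is C#N, not C#C. No other fragment satisfies the full query, so there is no match.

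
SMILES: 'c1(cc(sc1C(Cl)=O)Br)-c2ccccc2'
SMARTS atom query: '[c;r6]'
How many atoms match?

6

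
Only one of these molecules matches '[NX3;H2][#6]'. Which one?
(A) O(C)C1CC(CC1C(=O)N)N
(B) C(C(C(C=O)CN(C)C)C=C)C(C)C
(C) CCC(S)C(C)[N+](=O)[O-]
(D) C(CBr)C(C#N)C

A

[NX3;H2][#6] describes a trivalent nitrogen with two H attached to carbon (a primary amine).
(A) contains a primary amino group (-NH2), which satisfies every atom and bond constraint.
(B) has a dimethylamino group (-N(CH3)2) but the nitrogen has H0, not H2.
(C) has a nitro group (-[N+](=O)[O-]) but the nitrogen is [N+] with no H, not NX3H2.
(D) has a nitrile (-C#N) but the nitrogen is NX1 (triple-bonded), not NX3 with two H.
So the answer is (A).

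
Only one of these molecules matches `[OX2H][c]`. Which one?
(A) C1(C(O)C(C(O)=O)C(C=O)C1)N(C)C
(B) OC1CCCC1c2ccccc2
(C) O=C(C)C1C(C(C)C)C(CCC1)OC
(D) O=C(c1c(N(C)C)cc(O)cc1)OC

D

[OX2H][c] describes a hydroxyl oxygen attached to an aromatic carbon (a phenol).
(A) has a hydroxyl group (-OH) but the -OH is on an aliphatic carbon, not an aromatic c.
(B) has a hydroxyl group (-OH) but the -OH is on an aliphatic carbon, not an aromatic c.
(C) has a methoxy ether (-OCH3) but the oxygen has H0, not H1.
(D) contains a hydroxyl group (-OH), which satisfies every atom and bond constraint.
So the answer is (D).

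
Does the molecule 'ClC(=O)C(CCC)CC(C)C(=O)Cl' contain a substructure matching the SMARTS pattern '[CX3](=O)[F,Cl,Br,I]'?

The pattern [CX3](=O)[F,Cl,Br,I] describes a carbonyl carbon bonded to a halogen — an acyl halide.
The molecule carries an acyl chloride (-C(=O)Cl), whose atoms satisfy every constraint of the query, so the pattern matches.

Yes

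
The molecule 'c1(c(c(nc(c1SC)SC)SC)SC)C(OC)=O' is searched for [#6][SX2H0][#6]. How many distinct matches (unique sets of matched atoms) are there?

4

[#6][SX2H0][#6] is the SMARTS for a thioether: an aliphatic sulfur bridging two carbons with no H on the sulfur.
The molecule carries 4 separate instances of a methylthio ether (-SCH3) meeting every constraint; each maps to a distinct set of atoms, giving 4 matches.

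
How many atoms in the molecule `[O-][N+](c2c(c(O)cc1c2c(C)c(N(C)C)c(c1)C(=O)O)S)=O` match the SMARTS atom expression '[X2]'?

Check the 22 heavy atoms by environment: 10× c (aromatic, X3) → no; 1× S (X2) → match; 1× N (charge +1, X3) → no; 1× O (charge -1, X1) → no; 2× O (X1) → no; 1× C (X3) → no; 2× O (X2) → match; 1× N (X3) → no; 3× C (X4) → no.
Summing the matching environments: 1 + 2 = 3 matching atoms.

3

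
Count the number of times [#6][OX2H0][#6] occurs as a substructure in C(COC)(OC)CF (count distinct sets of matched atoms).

2

[#6][OX2H0][#6] is the SMARTS for an ether: an aliphatic oxygen bridging two carbons with no H on the oxygen.
The molecule carries 2 separate instances of a methoxy ether (-OCH3) meeting every constraint; each maps to a distinct set of atoms, giving 2 matches.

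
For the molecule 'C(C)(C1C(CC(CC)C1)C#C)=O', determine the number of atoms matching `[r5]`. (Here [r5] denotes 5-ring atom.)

The query [r5] means: r5 matches atoms in a five-membered ring.
Check the 12 heavy atoms by environment: 5× C (in 5-ring) → match; 6× C (acyclic) → no; 1× O (acyclic) → no.
That gives 5 matching atoms.

5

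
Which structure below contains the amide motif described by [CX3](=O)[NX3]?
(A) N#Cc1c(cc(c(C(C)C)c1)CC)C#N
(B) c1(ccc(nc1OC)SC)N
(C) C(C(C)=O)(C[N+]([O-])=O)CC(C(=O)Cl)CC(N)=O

C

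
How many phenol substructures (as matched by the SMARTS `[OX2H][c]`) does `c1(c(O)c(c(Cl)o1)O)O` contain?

3

[OX2H][c] is the SMARTS for a phenol: a hydroxyl oxygen attached to an aromatic carbon.
The molecule carries 3 separate instances of a hydroxyl group (-OH) meeting every constraint; each maps to a distinct set of atoms, giving 3 matches.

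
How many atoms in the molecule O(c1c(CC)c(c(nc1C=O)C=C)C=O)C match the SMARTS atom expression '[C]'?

7

The query [C] means: uppercase C matches aliphatic (non-aromatic) carbon only.
Check the 16 heavy atoms by environment: 1× n (aromatic) → no; 5× c (aromatic) → no; 3× O → no; 7× C → match.
That gives 7 matching atoms.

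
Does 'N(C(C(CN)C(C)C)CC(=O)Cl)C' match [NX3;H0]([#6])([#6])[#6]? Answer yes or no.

No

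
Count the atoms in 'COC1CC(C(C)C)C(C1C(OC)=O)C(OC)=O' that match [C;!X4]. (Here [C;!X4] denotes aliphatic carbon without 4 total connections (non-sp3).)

2

Check the 18 heavy atoms by environment: 11× C (X4) → no; 2× C (X3) → match; 2× O (X1) → no; 3× O (X2) → no.
That gives 2 matching atoms.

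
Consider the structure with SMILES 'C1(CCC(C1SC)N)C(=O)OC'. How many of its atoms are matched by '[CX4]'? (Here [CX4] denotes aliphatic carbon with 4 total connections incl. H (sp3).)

7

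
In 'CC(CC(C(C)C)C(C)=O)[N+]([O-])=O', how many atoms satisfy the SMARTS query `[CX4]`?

The query [CX4] means: C with X4: aliphatic carbon with exactly 4 total connections (bonds + H).
Check the 13 heavy atoms by environment: 8× C (X4) → match; 1× N (charge +1, X3) → no; 1× O (charge -1, X1) → no; 2× O (X1) → no; 1× C (X3) → no.
That gives 8 matching atoms.

8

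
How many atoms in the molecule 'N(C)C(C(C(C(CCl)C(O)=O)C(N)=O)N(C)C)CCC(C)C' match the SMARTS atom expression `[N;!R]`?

3

The query [N;!R] means: aliphatic nitrogen not in a ring.
Check the 22 heavy atoms by environment: 15× C (acyclic) → no; 3× N (acyclic) → match; 3× O (acyclic) → no; 1× Cl (acyclic) → no.
That gives 3 matching atoms.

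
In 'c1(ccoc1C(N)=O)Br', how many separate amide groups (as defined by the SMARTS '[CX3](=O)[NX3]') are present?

[CX3](=O)[NX3] is the SMARTS for an amide: a carbonyl carbon bonded to a trivalent nitrogen.
Exactly one fragment in the molecule meets all constraints, giving 1 match.

1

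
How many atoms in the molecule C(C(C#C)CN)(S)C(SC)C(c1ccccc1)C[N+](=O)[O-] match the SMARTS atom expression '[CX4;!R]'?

7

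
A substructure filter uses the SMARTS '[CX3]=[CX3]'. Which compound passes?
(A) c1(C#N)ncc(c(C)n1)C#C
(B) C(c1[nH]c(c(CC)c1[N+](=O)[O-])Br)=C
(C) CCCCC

[CX3]=[CX3] describes a non-aromatic C=C double bond between two sp2 carbons (an alkene).
(A) has an ethynyl group (-C#CH) but the C-C bond is a triple bond, not a double bond.
(B) contains a vinyl group (-CH=CH2), which satisfies every atom and bond constraint.
(C) has an ethyl group (-CH2CH3) but its C-C bond is a single bond between CX4 carbons, not CX3=CX3.
So the answer is (B).

B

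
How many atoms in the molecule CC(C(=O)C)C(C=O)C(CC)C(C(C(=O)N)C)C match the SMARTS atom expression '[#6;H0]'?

Check the 18 heavy atoms by environment: 5× C (H3) → no; 6× C (H1) → no; 2× C (H0) → match; 3× O (H0) → no; 1× C (H2) → no; 1× N (H2) → no.
That gives 2 matching atoms.

2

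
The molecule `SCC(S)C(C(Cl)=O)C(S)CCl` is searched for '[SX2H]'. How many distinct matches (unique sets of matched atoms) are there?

[SX2H] is the SMARTS for a thiol: an aliphatic sulfur with two connections, one being H.
The molecule carries 3 separate instances of a thiol (-SH) meeting every constraint; each maps to a distinct set of atoms, giving 3 matches.

3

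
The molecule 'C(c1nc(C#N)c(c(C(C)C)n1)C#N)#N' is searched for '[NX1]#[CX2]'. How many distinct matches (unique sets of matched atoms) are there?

3

[NX1]#[CX2] is the SMARTS for a nitrile: a nitrogen triple-bonded to a two-connected carbon.
The molecule carries 3 separate instances of a nitrile (-C#N) meeting every constraint; each maps to a distinct set of atoms, giving 3 matches.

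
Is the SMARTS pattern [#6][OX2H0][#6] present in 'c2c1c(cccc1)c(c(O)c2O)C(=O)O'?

The pattern [#6][OX2H0][#6] describes an aliphatic oxygen bridging two carbons with no H on the oxygen — an ether.
The closest candidate here is a hydroxyl group (-OH), but the oxygen has H1, not H0 bridging two carbons. No other fragment satisfies the full query, so there is no match.

No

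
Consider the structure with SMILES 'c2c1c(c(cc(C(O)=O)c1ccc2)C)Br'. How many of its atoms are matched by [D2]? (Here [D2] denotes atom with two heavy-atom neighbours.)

5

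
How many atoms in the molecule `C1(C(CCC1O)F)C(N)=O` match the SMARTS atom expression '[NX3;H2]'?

The query [NX3;H2] means: aliphatic N with 3 total connections, two of them H — an -NH2 nitrogen (amine or amide).
Check the 10 heavy atoms by environment: 3× C (H1, X4) → no; 2× C (H2, X4) → no; 1× F (H0, X1) → no; 1× C (H0, X3) → no; 1× O (H0, X1) → no; 1× N (H2, X3) → match; 1× O (H1, X2) → no.
That gives 1 matching atom.

1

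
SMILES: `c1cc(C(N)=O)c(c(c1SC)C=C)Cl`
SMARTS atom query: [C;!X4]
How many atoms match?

3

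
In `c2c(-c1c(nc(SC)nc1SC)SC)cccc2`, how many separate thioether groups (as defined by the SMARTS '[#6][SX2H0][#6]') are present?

3

[#6][SX2H0][#6] is the SMARTS for a thioether: an aliphatic sulfur bridging two carbons with no H on the sulfur.
The molecule carries 3 separate instances of a methylthio ether (-SCH3) meeting every constraint; each maps to a distinct set of atoms, giving 3 matches.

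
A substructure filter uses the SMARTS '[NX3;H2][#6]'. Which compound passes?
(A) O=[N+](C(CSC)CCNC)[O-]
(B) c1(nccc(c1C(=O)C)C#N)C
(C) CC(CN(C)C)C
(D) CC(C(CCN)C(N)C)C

[NX3;H2][#6] describes a trivalent nitrogen with two H attached to carbon (a primary amine).
(A) has a nitro group (-[N+](=O)[O-]) but the nitrogen is [N+] with no H, not NX3H2.
(B) has a nitrile (-C#N) but the nitrogen is NX1 (triple-bonded), not NX3 with two H.
(C) has a dimethylamino group (-N(CH3)2) but the nitrogen has H0, not H2.
(D) contains a primary amino group (-NH2), which satisfies every atom and bond constraint.
So the answer is (D).

D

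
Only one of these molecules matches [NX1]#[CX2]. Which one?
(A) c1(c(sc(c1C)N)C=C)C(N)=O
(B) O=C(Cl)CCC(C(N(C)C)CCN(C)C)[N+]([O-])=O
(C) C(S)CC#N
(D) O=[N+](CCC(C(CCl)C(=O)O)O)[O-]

C

[NX1]#[CX2] describes a nitrogen triple-bonded to a two-connected carbon (a nitrile).
(A) has a primary amide (-C(=O)NH2) but the nitrogen is NX3, not NX1.
(B) has a nitro group (-[N+](=O)[O-]) but there is no C#N triple bond.
(C) contains a nitrile (-C#N), which satisfies every atom and bond constraint.
(D) has a nitro group (-[N+](=O)[O-]) but there is no C#N triple bond.
So the answer is (C).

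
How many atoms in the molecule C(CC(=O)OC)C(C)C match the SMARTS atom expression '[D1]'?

4

The query [D1] means: atom with exactly one heavy-atom neighbour (degree 1).
Check the 9 heavy atoms by environment: 2× C (D2) → no; 2× C (D3) → no; 3× C (D1) → match; 1× O (D1) → match; 1× O (D2) → no.
Summing the matching environments: 3 + 1 = 4 matching atoms.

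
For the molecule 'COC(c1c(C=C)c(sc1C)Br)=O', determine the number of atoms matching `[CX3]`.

3

The query [CX3] means: C with X3: aliphatic carbon with exactly 3 total connections.
Check the 13 heavy atoms by environment: 1× s (aromatic, X2) → no; 4× c (aromatic, X3) → no; 1× Br (X1) → no; 3× C (X3) → match; 1× O (X1) → no; 1× O (X2) → no; 2× C (X4) → no.
That gives 3 matching atoms.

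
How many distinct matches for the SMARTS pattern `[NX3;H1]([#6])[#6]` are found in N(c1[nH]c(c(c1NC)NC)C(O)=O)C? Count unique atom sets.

3

[NX3;H1]([#6])[#6] is the SMARTS for a secondary amine: a trivalent nitrogen with one H, bonded to two carbons.
The molecule carries 3 separate instances of an N-methylamino group (-NHCH3) meeting every constraint; each maps to a distinct set of atoms, giving 3 matches.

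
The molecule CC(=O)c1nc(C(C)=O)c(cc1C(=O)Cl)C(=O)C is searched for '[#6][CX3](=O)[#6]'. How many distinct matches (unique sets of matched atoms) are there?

3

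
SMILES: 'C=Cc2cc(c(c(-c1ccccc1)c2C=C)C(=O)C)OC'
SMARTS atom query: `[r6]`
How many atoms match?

12

Check the 21 heavy atoms by environment: 12× c (aromatic, in 6-ring) → match; 7× C (acyclic) → no; 2× O (acyclic) → no.
That gives 12 matching atoms.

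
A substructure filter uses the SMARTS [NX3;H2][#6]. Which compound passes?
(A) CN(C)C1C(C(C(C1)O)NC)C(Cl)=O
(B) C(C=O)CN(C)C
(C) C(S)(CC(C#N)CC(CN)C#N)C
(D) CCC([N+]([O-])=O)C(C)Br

[NX3;H2][#6] describes a trivalent nitrogen with two H attached to carbon (a primary amine).
(A) has an N-methylamino group (-NHCH3) but the nitrogen bears two carbons and only one H (H1), not H2.
(B) has a dimethylamino group (-N(CH3)2) but the nitrogen has H0, not H2.
(C) contains a primary amino group (-NH2), which satisfies every atom and bond constraint.
(D) has a nitro group (-[N+](=O)[O-]) but the nitrogen is [N+] with no H, not NX3H2.
So the answer is (C).

C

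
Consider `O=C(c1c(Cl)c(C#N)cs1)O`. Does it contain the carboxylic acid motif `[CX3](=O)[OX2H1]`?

The pattern [CX3](=O)[OX2H1] describes an sp2 carbon double-bonded to O and single-bonded to an -OH oxygen — a carboxylic acid.
The molecule carries a carboxylic acid group (-C(=O)OH), whose atoms satisfy every constraint of the query, so the pattern matches.

Yes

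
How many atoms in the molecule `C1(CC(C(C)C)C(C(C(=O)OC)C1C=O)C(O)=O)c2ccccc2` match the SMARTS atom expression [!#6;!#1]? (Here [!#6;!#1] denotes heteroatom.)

The query [!#6;!#1] means: not carbon and not hydrogen — any heteroatom.
Check the 24 heavy atoms by environment: 13× C → no; 5× O → match; 6× c (aromatic) → no.
That gives 5 matching atoms.

5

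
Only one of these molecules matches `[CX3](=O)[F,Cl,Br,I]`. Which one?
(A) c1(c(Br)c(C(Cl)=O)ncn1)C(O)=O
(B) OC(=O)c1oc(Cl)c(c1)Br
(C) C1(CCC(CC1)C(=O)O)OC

A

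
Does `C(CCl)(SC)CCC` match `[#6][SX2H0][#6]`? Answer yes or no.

The pattern [#6][SX2H0][#6] describes an aliphatic sulfur bridging two carbons with no H on the sulfur — a thioether.
The molecule carries a methylthio ether (-SCH3), whose atoms satisfy every constraint of the query, so the pattern matches.

Yes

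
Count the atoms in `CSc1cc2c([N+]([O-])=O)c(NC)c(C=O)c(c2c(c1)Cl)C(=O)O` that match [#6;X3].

Check the 23 heavy atoms by environment: 10× c (aromatic, X3) → match; 1× S (X2) → no; 2× C (X4) → no; 2× C (X3) → match; 3× O (X1) → no; 1× O (X2) → no; 1× N (X3) → no; 1× Cl (X1) → no; 1× N (charge +1, X3) → no; 1× O (charge -1, X1) → no.
Summing the matching environments: 10 + 2 = 12 matching atoms.

12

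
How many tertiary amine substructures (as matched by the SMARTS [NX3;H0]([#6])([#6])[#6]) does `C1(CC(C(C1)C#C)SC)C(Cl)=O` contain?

0

[NX3;H0]([#6])([#6])[#6] is the SMARTS for a tertiary amine: a trivalent nitrogen with no H, bonded to three carbons.
No fragment in the molecule satisfies every constraint, giving 0 matches.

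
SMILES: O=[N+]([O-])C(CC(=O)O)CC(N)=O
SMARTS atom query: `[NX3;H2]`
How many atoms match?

The query [NX3;H2] means: aliphatic N with 3 total connections, two of them H — an -NH2 nitrogen (amine or amide).
Check the 12 heavy atoms by environment: 2× C (H2, X4) → no; 1× C (H1, X4) → no; 2× C (H0, X3) → no; 3× O (H0, X1) → no; 1× O (H1, X2) → no; 1× N (H2, X3) → match; 1× N (charge +1, H0, X3) → no; 1× O (charge -1, H0, X1) → no.
That gives 1 matching atom.

1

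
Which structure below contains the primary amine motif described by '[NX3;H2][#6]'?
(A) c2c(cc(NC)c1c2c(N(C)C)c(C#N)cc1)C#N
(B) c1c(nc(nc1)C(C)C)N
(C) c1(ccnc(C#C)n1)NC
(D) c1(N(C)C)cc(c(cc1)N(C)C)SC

[NX3;H2][#6] describes a trivalent nitrogen with two H attached to carbon (a primary amine).
(A) has a nitrile (-C#N) but the nitrogen is NX1 (triple-bonded), not NX3 with two H.
(B) contains a primary amino group (-NH2), which satisfies every atom and bond constraint.
(C) has an N-methylamino group (-NHCH3) but the nitrogen bears two carbons and only one H (H1), not H2.
(D) has a dimethylamino group (-N(CH3)2) but the nitrogen has H0, not H2.
So the answer is (B).

B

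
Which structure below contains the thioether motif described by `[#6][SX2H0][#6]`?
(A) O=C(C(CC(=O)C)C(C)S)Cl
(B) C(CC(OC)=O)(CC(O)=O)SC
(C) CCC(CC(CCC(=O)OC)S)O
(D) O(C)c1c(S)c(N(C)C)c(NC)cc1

B

[#6][SX2H0][#6] describes an aliphatic sulfur bridging two carbons with no H on the sulfur (a thioether).
(A) has a thiol (-SH) but the sulfur has H1, not H0 bridging two carbons.
(B) contains a methylthio ether (-SCH3), which satisfies every atom and bond constraint.
(C) has a thiol (-SH) but the sulfur has H1, not H0 bridging two carbons.
(D) has a methoxy ether (-OCH3) but the bridging atom is O, not S.
So the answer is (B).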